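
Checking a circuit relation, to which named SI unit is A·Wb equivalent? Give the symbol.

Wb = V·s (flux: a volt is a weber per second),
    = kg·m²·s⁻²·A⁻¹.
Combining: A·Wb = A · (kg·m²·s⁻²·A⁻¹) = kg·m²·s⁻².
kg·m²·s⁻² is the base-SI form of the joule.

J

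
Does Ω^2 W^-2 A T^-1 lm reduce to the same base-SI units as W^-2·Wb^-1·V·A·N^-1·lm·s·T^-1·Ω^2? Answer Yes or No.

Left side:
  Ω = V/A (resistance = voltage per current),
      = kg·m²·s⁻³·A⁻².
  So Ω² = kg²·m⁴·s⁻⁶·A⁻⁴.
  W = J/s (power = energy per time),
      = kg·m²·s⁻³.
  So W⁻² = kg⁻²·m⁻⁴·s⁶.
  T = Wb/m² (flux density = flux per area),
      = kg·s⁻²·A⁻¹.
  So T⁻¹ = kg⁻¹·s²·A.
  lm = cd·sr = cd (luminous flux; sr is dimensionless).
  Combining: Ω²·W⁻²·A·T⁻¹·lm = (kg²·m⁴·s⁻⁶·A⁻⁴) · (kg⁻²·m⁻⁴·s⁶) · A · (kg⁻¹·s²·A) · cd = kg⁻¹·s²·A⁻²·cd.
Right side:
  W = kg·m²·s⁻³.
  So W⁻² = kg⁻²·m⁻⁴·s⁶.
  Wb = kg·m²·s⁻²·A⁻¹.
  So Wb⁻¹ = kg⁻¹·m⁻²·s²·A.
  V = kg·m²·s⁻³·A⁻¹.
  N = kg·m·s⁻².
  So N⁻¹ = kg⁻¹·m⁻¹·s².
  lm = cd.
  T = kg·s⁻²·A⁻¹.
  So T⁻¹ = kg⁻¹·s²·A.
  Ω = kg·m²·s⁻³·A⁻².
  So Ω² = kg²·m⁴·s⁻⁶·A⁻⁴.
  Combining: W⁻²·Wb⁻¹·V·A·N⁻¹·lm·s·T⁻¹·Ω² = (kg⁻²·m⁻⁴·s⁶) · (kg⁻¹·m⁻²·s²·A) · (kg·m²·s⁻³·A⁻¹) · A · (kg⁻¹·m⁻¹·s²) · cd · s · (kg⁻¹·s²·A) · (kg²·m⁴·s⁻⁶·A⁻⁴) = kg⁻²·m⁻¹·s⁴·A⁻²·cd.
Left is kg⁻¹·s²·A⁻²·cd; right is kg⁻²·m⁻¹·s⁴·A⁻²·cd — different.

No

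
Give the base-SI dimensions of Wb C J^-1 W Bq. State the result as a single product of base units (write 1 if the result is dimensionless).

Wb = V·s (flux: a volt is a weber per second),
    = kg·m²·s⁻²·A⁻¹.
C = A·s = s·A (charge = current × time).
J = N·m (work = force × distance),
    = kg·m²·s⁻².
So J⁻¹ = kg⁻¹·m⁻²·s².
W = J/s (power = energy per time),
    = kg·m²·s⁻³.
Bq = 1/s = s⁻¹ (activity is decays per second).
Combining: Wb·C·J⁻¹·W·Bq = (kg·m²·s⁻²·A⁻¹) · (s·A) · (kg⁻¹·m⁻²·s²) · (kg·m²·s⁻³) · s⁻¹ = kg·m²·s⁻³.

kg·m²·s⁻³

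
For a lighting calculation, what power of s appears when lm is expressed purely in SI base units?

0

lm = cd.
The exponent of s is 0.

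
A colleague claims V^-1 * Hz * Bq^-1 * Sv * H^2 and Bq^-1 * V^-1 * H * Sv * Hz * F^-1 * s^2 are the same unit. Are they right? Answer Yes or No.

Yes

Left side:
  V = W/A (potential = power per current),
      = kg·m²·s⁻³·A⁻¹.
  So V⁻¹ = kg⁻¹·m⁻²·s³·A.
  Hz = 1/s = s⁻¹ (frequency is cycles per second).
  Bq = 1/s = s⁻¹ (activity is decays per second).
  So Bq⁻¹ = s.
  Sv = J/kg (equivalent dose = energy per mass),
      = m²·s⁻².
  H = Wb/A (inductance = flux per current),
      = kg·m²·s⁻²·A⁻².
  So H² = kg²·m⁴·s⁻⁴·A⁻⁴.
  Combining: V⁻¹·Hz·Bq⁻¹·Sv·H² = (kg⁻¹·m⁻²·s³·A) · s⁻¹ · s · (m²·s⁻²) · (kg²·m⁴·s⁻⁴·A⁻⁴) = kg·m⁴·s⁻³·A⁻³.
Right side:
  Bq = 1/s = s⁻¹ (activity is decays per second).
  So Bq⁻¹ = s.
  V = W/A (potential = power per current),
      = kg·m²·s⁻³·A⁻¹.
  So V⁻¹ = kg⁻¹·m⁻²·s³·A.
  H = Wb/A (inductance = flux per current),
      = kg·m²·s⁻²·A⁻².
  Sv = J/kg (equivalent dose = energy per mass),
      = m²·s⁻².
  Hz = 1/s = s⁻¹ (frequency is cycles per second).
  F = C/V (capacitance = charge per voltage),
      = A·s/(kg·m²·s⁻³·A⁻¹) (substituting C and V),
      = kg⁻¹·m⁻²·s⁴·A².
  So F⁻¹ = kg·m²·s⁻⁴·A⁻².
  Combining: Bq⁻¹·V⁻¹·H·Sv·Hz·F⁻¹·s² = s · (kg⁻¹·m⁻²·s³·A) · (kg·m²·s⁻²·A⁻²) · (m²·s⁻²) · s⁻¹ · (kg·m²·s⁻⁴·A⁻²) · s² = kg·m⁴·s⁻³·A⁻³.
Both reduce to kg·m⁴·s⁻³·A⁻³.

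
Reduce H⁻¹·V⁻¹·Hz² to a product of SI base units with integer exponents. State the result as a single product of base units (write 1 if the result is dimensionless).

H = Wb/A (inductance = flux per current),
    = kg·m²·s⁻²·A⁻².
So H⁻¹ = kg⁻¹·m⁻²·s²·A².
V = W/A (potential = power per current),
    = kg·m²·s⁻³·A⁻¹.
So V⁻¹ = kg⁻¹·m⁻²·s³·A.
Hz = 1/s = s⁻¹ (frequency is cycles per second).
So Hz² = s⁻².
Combining: H⁻¹·V⁻¹·Hz² = (kg⁻¹·m⁻²·s²·A²) · (kg⁻¹·m⁻²·s³·A) · s⁻² = kg⁻²·m⁻⁴·s³·A³.

kg⁻²·m⁻⁴·s³·A³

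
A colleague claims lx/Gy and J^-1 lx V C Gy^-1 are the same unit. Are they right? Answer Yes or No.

Yes

Left side:
  Gy = J/kg (absorbed dose = energy per mass),
      = m²·s⁻².
  So Gy⁻¹ = m⁻²·s².
  lx = lm/m² (illuminance = luminous flux per area),
      = m⁻²·cd.
  Combining: Gy⁻¹·lx = (m⁻²·s²) · (m⁻²·cd) = m⁻⁴·s²·cd.
Right side:
  J = kg·m²·s⁻².
  So J⁻¹ = kg⁻¹·m⁻²·s².
  lx = m⁻²·cd.
  V = kg·m²·s⁻³·A⁻¹.
  C = s·A.
  Gy = m²·s⁻².
  So Gy⁻¹ = m⁻²·s².
  Combining: J⁻¹·lx·V·C·Gy⁻¹ = (kg⁻¹·m⁻²·s²) · (m⁻²·cd) · (kg·m²·s⁻³·A⁻¹) · (s·A) · (m⁻²·s²) = m⁻⁴·s²·cd.
Both reduce to m⁻⁴·s²·cd.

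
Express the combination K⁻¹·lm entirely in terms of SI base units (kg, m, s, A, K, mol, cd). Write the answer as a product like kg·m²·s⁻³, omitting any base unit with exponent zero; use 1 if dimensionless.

lm = cd.
Combining: K⁻¹·lm = K⁻¹ · cd = K⁻¹·cd.

K⁻¹·cd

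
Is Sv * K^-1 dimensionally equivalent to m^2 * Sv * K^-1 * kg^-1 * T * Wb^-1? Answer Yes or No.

Left side:
  Sv = J/kg (equivalent dose = energy per mass),
      = m²·s⁻².
  Combining: Sv·K⁻¹ = (m²·s⁻²) · K⁻¹ = m²·s⁻²·K⁻¹.
Right side:
  Sv = m²·s⁻².
  T = kg·s⁻²·A⁻¹.
  Wb = kg·m²·s⁻²·A⁻¹.
  So Wb⁻¹ = kg⁻¹·m⁻²·s²·A.
  Combining: m²·Sv·K⁻¹·kg⁻¹·T·Wb⁻¹ = m² · (m²·s⁻²) · K⁻¹ · kg⁻¹ · (kg·s⁻²·A⁻¹) · (kg⁻¹·m⁻²·s²·A) = kg⁻¹·m²·s⁻²·K⁻¹.
Left is m²·s⁻²·K⁻¹; right is kg⁻¹·m²·s⁻²·K⁻¹ — different.

No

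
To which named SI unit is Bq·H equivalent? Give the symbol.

Ω

Bq = 1/s = s⁻¹ (activity is decays per second).
H = Wb/A (inductance = flux per current),
    = kg·m²·s⁻²·A⁻².
Combining: Bq·H = s⁻¹ · (kg·m²·s⁻²·A⁻²) = kg·m²·s⁻³·A⁻².
kg·m²·s⁻³·A⁻² is the base-SI form of the ohm.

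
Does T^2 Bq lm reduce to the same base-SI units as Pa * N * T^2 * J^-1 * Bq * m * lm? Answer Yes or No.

Left side:
  T = kg·s⁻²·A⁻¹.
  So T² = kg²·s⁻⁴·A⁻².
  Bq = s⁻¹.
  lm = cd.
  Combining: T²·Bq·lm = (kg²·s⁻⁴·A⁻²) · s⁻¹ · cd = kg²·s⁻⁵·A⁻²·cd.
Right side:
  Pa = N/m² (pressure = force per area),
      = kg·m⁻¹·s⁻².
  N = kg·m/s² = kg·m·s⁻² (force = mass × acceleration).
  T = Wb/m² (flux density = flux per area),
      = kg·s⁻²·A⁻¹.
  So T² = kg²·s⁻⁴·A⁻².
  J = N·m (work = force × distance),
      = kg·m²·s⁻².
  So J⁻¹ = kg⁻¹·m⁻²·s².
  Bq = 1/s = s⁻¹ (activity is decays per second).
  lm = cd·sr = cd (luminous flux; sr is dimensionless).
  Combining: Pa·N·T²·J⁻¹·Bq·m·lm = (kg·m⁻¹·s⁻²) · (kg·m·s⁻²) · (kg²·s⁻⁴·A⁻²) · (kg⁻¹·m⁻²·s²) · s⁻¹ · m · cd = kg³·m⁻¹·s⁻⁷·A⁻²·cd.
Left is kg²·s⁻⁵·A⁻²·cd; right is kg³·m⁻¹·s⁻⁷·A⁻²·cd — different.

No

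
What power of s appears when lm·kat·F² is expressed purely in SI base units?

lm = cd.
kat = s⁻¹·mol.
F = kg⁻¹·m⁻²·s⁴·A².
So F² = kg⁻²·m⁻⁴·s⁸·A⁴.
Combining: lm·kat·F² = cd · (s⁻¹·mol) · (kg⁻²·m⁻⁴·s⁸·A⁴) = kg⁻²·m⁻⁴·s⁷·A⁴·mol·cd.
The exponent of s is 7.

7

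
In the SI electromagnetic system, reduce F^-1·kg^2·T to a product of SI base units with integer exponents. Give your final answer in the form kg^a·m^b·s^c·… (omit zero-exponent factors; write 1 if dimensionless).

F = C/V (capacitance = charge per voltage),
    = A·s/(kg·m²·s⁻³·A⁻¹) (substituting C and V),
    = kg⁻¹·m⁻²·s⁴·A².
So F⁻¹ = kg·m²·s⁻⁴·A⁻².
T = Wb/m² (flux density = flux per area),
    = kg·s⁻²·A⁻¹.
Combining: F⁻¹·kg²·T = (kg·m²·s⁻⁴·A⁻²) · kg² · (kg·s⁻²·A⁻¹) = kg⁴·m²·s⁻⁶·A⁻³.

kg⁴·m²·s⁻⁶·A⁻³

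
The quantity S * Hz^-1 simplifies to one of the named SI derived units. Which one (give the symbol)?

S = 1/Ω (conductance is reciprocal resistance),
    = kg⁻¹·m⁻²·s³·A².
Hz = 1/s = s⁻¹ (frequency is cycles per second).
So Hz⁻¹ = s.
Combining: S·Hz⁻¹ = (kg⁻¹·m⁻²·s³·A²) · s = kg⁻¹·m⁻²·s⁴·A².
kg⁻¹·m⁻²·s⁴·A² is the base-SI form of the farad.

F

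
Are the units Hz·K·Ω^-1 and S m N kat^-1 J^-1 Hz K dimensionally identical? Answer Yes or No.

Left side:
  Hz = 1/s = s⁻¹ (frequency is cycles per second).
  Ω = V/A (resistance = voltage per current),
      = kg·m²·s⁻³·A⁻².
  So Ω⁻¹ = kg⁻¹·m⁻²·s³·A².
  Combining: Hz·K·Ω⁻¹ = s⁻¹ · K · (kg⁻¹·m⁻²·s³·A²) = kg⁻¹·m⁻²·s²·A²·K.
Right side:
  S = 1/Ω (conductance is reciprocal resistance),
      = kg⁻¹·m⁻²·s³·A².
  N = kg·m/s² = kg·m·s⁻² (force = mass × acceleration).
  kat = mol/s = s⁻¹·mol (catalytic activity).
  So kat⁻¹ = s·mol⁻¹.
  J = N·m (work = force × distance),
      = kg·m²·s⁻².
  So J⁻¹ = kg⁻¹·m⁻²·s².
  Hz = 1/s = s⁻¹ (frequency is cycles per second).
  Combining: S·m·N·kat⁻¹·J⁻¹·Hz·K = (kg⁻¹·m⁻²·s³·A²) · m · (kg·m·s⁻²) · (s·mol⁻¹) · (kg⁻¹·m⁻²·s²) · s⁻¹ · K = kg⁻¹·m⁻²·s³·A²·K·mol⁻¹.
Left is kg⁻¹·m⁻²·s²·A²·K; right is kg⁻¹·m⁻²·s³·A²·K·mol⁻¹ — different.

No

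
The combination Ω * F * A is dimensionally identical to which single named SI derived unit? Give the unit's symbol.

Ω = V/A (resistance = voltage per current),
    = kg·m²·s⁻³·A⁻².
F = C/V (capacitance = charge per voltage),
    = A·s/(kg·m²·s⁻³·A⁻¹) (substituting C and V),
    = kg⁻¹·m⁻²·s⁴·A².
Combining: Ω·F·A = (kg·m²·s⁻³·A⁻²) · (kg⁻¹·m⁻²·s⁴·A²) · A = s·A.
s·A is the base-SI form of the coulomb.

C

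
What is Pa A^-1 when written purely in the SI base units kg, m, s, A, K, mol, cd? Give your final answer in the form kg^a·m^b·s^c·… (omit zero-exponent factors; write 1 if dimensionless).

kg·m⁻¹·s⁻²·A⁻¹

Pa = N/m² (pressure = force per area),
    = kg·m⁻¹·s⁻².
Combining: Pa·A⁻¹ = (kg·m⁻¹·s⁻²) · A⁻¹ = kg·m⁻¹·s⁻²·A⁻¹.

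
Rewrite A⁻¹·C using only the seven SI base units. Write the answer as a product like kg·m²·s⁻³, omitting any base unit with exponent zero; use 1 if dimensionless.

C = A·s = s·A (charge = current × time).
Combining: A⁻¹·C = A⁻¹ · (s·A) = s.

s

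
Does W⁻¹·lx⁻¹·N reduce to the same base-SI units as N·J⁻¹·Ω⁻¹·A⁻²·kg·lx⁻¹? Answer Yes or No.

No

Left side:
  W = kg·m²·s⁻³.
  So W⁻¹ = kg⁻¹·m⁻²·s³.
  lx = m⁻²·cd.
  So lx⁻¹ = m²·cd⁻¹.
  N = kg·m·s⁻².
  Combining: W⁻¹·lx⁻¹·N = (kg⁻¹·m⁻²·s³) · (m²·cd⁻¹) · (kg·m·s⁻²) = m·s·cd⁻¹.
Right side:
  N = kg·m·s⁻².
  J = kg·m²·s⁻².
  So J⁻¹ = kg⁻¹·m⁻²·s².
  Ω = kg·m²·s⁻³·A⁻².
  So Ω⁻¹ = kg⁻¹·m⁻²·s³·A².
  lx = m⁻²·cd.
  So lx⁻¹ = m²·cd⁻¹.
  Combining: N·J⁻¹·Ω⁻¹·A⁻²·kg·lx⁻¹ = (kg·m·s⁻²) · (kg⁻¹·m⁻²·s²) · (kg⁻¹·m⁻²·s³·A²) · A⁻² · kg · (m²·cd⁻¹) = m⁻¹·s³·cd⁻¹.
Left is m·s·cd⁻¹; right is m⁻¹·s³·cd⁻¹ — different.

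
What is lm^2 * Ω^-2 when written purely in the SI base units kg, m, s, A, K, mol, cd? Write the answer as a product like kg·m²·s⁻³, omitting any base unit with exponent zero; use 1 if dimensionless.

lm = cd·sr = cd (luminous flux; sr is dimensionless).
So lm² = cd².
Ω = V/A (resistance = voltage per current),
    = kg·m²·s⁻³·A⁻².
So Ω⁻² = kg⁻²·m⁻⁴·s⁶·A⁴.
Combining: lm²·Ω⁻² = cd² · (kg⁻²·m⁻⁴·s⁶·A⁴) = kg⁻²·m⁻⁴·s⁶·A⁴·cd².

kg⁻²·m⁻⁴·s⁶·A⁴·cd²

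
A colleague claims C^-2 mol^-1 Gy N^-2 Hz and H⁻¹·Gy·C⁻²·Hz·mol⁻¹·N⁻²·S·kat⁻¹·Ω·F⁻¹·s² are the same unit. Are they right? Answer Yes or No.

Left side:
  C = A·s = s·A (charge = current × time).
  So C⁻² = s⁻²·A⁻².
  Gy = J/kg (absorbed dose = energy per mass),
      = m²·s⁻².
  N = kg·m/s² = kg·m·s⁻² (force = mass × acceleration).
  So N⁻² = kg⁻²·m⁻²·s⁴.
  Hz = 1/s = s⁻¹ (frequency is cycles per second).
  Combining: C⁻²·mol⁻¹·Gy·N⁻²·Hz = (s⁻²·A⁻²) · mol⁻¹ · (m²·s⁻²) · (kg⁻²·m⁻²·s⁴) · s⁻¹ = kg⁻²·s⁻¹·A⁻²·mol⁻¹.
Right side:
  H = Wb/A (inductance = flux per current),
      = kg·m²·s⁻²·A⁻².
  So H⁻¹ = kg⁻¹·m⁻²·s²·A².
  Gy = J/kg (absorbed dose = energy per mass),
      = m²·s⁻².
  C = A·s = s·A (charge = current × time).
  So C⁻² = s⁻²·A⁻².
  Hz = 1/s = s⁻¹ (frequency is cycles per second).
  N = kg·m/s² = kg·m·s⁻² (force = mass × acceleration).
  So N⁻² = kg⁻²·m⁻²·s⁴.
  S = 1/Ω (conductance is reciprocal resistance),
      = kg⁻¹·m⁻²·s³·A².
  kat = mol/s = s⁻¹·mol (catalytic activity).
  So kat⁻¹ = s·mol⁻¹.
  Ω = V/A (resistance = voltage per current),
      = kg·m²·s⁻³·A⁻².
  F = C/V (capacitance = charge per voltage),
      = A·s/(kg·m²·s⁻³·A⁻¹) (substituting C and V),
      = kg⁻¹·m⁻²·s⁴·A².
  So F⁻¹ = kg·m²·s⁻⁴·A⁻².
  Combining: H⁻¹·Gy·C⁻²·Hz·mol⁻¹·N⁻²·S·kat⁻¹·Ω·F⁻¹·s² = (kg⁻¹·m⁻²·s²·A²) · (m²·s⁻²) · (s⁻²·A⁻²) · s⁻¹ · mol⁻¹ · (kg⁻²·m⁻²·s⁴) · (kg⁻¹·m⁻²·s³·A²) · (s·mol⁻¹) · (kg·m²·s⁻³·A⁻²) · (kg·m²·s⁻⁴·A⁻²) · s² = kg⁻²·A⁻²·mol⁻².
Left is kg⁻²·s⁻¹·A⁻²·mol⁻¹; right is kg⁻²·A⁻²·mol⁻² — different.

No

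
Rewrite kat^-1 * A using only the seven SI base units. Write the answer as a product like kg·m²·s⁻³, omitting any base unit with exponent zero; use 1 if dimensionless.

kat = mol/s = s⁻¹·mol (catalytic activity).
So kat⁻¹ = s·mol⁻¹.
Combining: kat⁻¹·A = (s·mol⁻¹) · A = s·A·mol⁻¹.

s·A·mol⁻¹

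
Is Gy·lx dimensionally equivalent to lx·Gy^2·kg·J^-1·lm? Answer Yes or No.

Left side:
  Gy = m²·s⁻².
  lx = m⁻²·cd.
  Combining: Gy·lx = (m²·s⁻²) · (m⁻²·cd) = s⁻²·cd.
Right side:
  lx = m⁻²·cd.
  Gy = m²·s⁻².
  So Gy² = m⁴·s⁻⁴.
  J = kg·m²·s⁻².
  So J⁻¹ = kg⁻¹·m⁻²·s².
  lm = cd.
  Combining: lx·Gy²·kg·J⁻¹·lm = (m⁻²·cd) · (m⁴·s⁻⁴) · kg · (kg⁻¹·m⁻²·s²) · cd = s⁻²·cd².
Left is s⁻²·cd; right is s⁻²·cd² — different.

No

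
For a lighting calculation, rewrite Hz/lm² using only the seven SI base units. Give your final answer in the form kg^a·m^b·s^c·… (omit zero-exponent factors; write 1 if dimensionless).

Hz = s⁻¹.
lm = cd.
So lm⁻² = cd⁻².
Combining: Hz·lm⁻² = s⁻¹ · cd⁻² = s⁻¹·cd⁻².

s⁻¹·cd⁻²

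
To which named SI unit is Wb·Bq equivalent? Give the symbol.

Wb = kg·m²·s⁻²·A⁻¹.
Bq = s⁻¹.
Combining: Wb·Bq = (kg·m²·s⁻²·A⁻¹) · s⁻¹ = kg·m²·s⁻³·A⁻¹.
kg·m²·s⁻³·A⁻¹ is the base-SI form of the volt.

V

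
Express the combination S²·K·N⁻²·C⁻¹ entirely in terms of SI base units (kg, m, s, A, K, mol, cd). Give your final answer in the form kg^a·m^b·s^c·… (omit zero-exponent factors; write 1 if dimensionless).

kg⁻⁴·m⁻⁶·s⁹·A³·K

S = 1/Ω (conductance is reciprocal resistance),
    = kg⁻¹·m⁻²·s³·A².
So S² = kg⁻²·m⁻⁴·s⁶·A⁴.
N = kg·m/s² = kg·m·s⁻² (force = mass × acceleration).
So N⁻² = kg⁻²·m⁻²·s⁴.
C = A·s = s·A (charge = current × time).
So C⁻¹ = s⁻¹·A⁻¹.
Combining: S²·K·N⁻²·C⁻¹ = (kg⁻²·m⁻⁴·s⁶·A⁴) · K · (kg⁻²·m⁻²·s⁴) · (s⁻¹·A⁻¹) = kg⁻⁴·m⁻⁶·s⁹·A³·K.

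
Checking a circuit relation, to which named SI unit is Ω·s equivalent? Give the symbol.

Ω = V/A (resistance = voltage per current),
    = kg·m²·s⁻³·A⁻².
Combining: Ω·s = (kg·m²·s⁻³·A⁻²) · s = kg·m²·s⁻²·A⁻².
kg·m²·s⁻²·A⁻² is the base-SI form of the henry.

H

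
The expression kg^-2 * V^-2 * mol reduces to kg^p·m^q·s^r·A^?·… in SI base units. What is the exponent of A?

V = W/A (potential = power per current),
    = kg·m²·s⁻³·A⁻¹.
So V⁻² = kg⁻²·m⁻⁴·s⁶·A².
Combining: kg⁻²·V⁻²·mol = kg⁻² · (kg⁻²·m⁻⁴·s⁶·A²) · mol = kg⁻⁴·m⁻⁴·s⁶·A²·mol.
The exponent of A is 2.

2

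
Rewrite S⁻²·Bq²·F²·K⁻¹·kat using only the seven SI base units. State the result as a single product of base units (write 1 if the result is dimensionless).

s⁻¹·K⁻¹·mol

S = 1/Ω (conductance is reciprocal resistance),
    = kg⁻¹·m⁻²·s³·A².
So S⁻² = kg²·m⁴·s⁻⁶·A⁻⁴.
Bq = 1/s = s⁻¹ (activity is decays per second).
So Bq² = s⁻².
F = C/V (capacitance = charge per voltage),
    = A·s/(kg·m²·s⁻³·A⁻¹) (substituting C and V),
    = kg⁻¹·m⁻²·s⁴·A².
So F² = kg⁻²·m⁻⁴·s⁸·A⁴.
kat = mol/s = s⁻¹·mol (catalytic activity).
Combining: S⁻²·Bq²·F²·K⁻¹·kat = (kg²·m⁴·s⁻⁶·A⁻⁴) · s⁻² · (kg⁻²·m⁻⁴·s⁸·A⁴) · K⁻¹ · (s⁻¹·mol) = s⁻¹·K⁻¹·mol.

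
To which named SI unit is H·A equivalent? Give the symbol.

H = kg·m²·s⁻²·A⁻².
Combining: H·A = (kg·m²·s⁻²·A⁻²) · A = kg·m²·s⁻²·A⁻¹.
kg·m²·s⁻²·A⁻¹ is the base-SI form of the weber.

Wb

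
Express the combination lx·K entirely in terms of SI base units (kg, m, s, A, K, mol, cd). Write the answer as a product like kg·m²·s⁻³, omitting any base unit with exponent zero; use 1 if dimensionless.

lx = lm/m² (illuminance = luminous flux per area),
    = m⁻²·cd.
Combining: lx·K = (m⁻²·cd) · K = m⁻²·K·cd.

m⁻²·K·cd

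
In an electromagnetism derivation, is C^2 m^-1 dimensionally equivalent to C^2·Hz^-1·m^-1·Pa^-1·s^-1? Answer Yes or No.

Left side:
  C = s·A.
  So C² = s²·A².
  Combining: C²·m⁻¹ = (s²·A²) · m⁻¹ = m⁻¹·s²·A².
Right side:
  C = A·s = s·A (charge = current × time).
  So C² = s²·A².
  Hz = 1/s = s⁻¹ (frequency is cycles per second).
  So Hz⁻¹ = s.
  Pa = N/m² (pressure = force per area),
      = kg·m⁻¹·s⁻².
  So Pa⁻¹ = kg⁻¹·m·s².
  Combining: C²·Hz⁻¹·m⁻¹·Pa⁻¹·s⁻¹ = (s²·A²) · s · m⁻¹ · (kg⁻¹·m·s²) · s⁻¹ = kg⁻¹·s⁴·A².
Left is m⁻¹·s²·A²; right is kg⁻¹·s⁴·A² — different.

No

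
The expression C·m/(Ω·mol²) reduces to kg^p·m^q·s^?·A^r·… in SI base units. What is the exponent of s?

4

C = A·s = s·A (charge = current × time).
Ω = V/A (resistance = voltage per current),
    = kg·m²·s⁻³·A⁻².
So Ω⁻¹ = kg⁻¹·m⁻²·s³·A².
Combining: C·Ω⁻¹·mol⁻²·m = (s·A) · (kg⁻¹·m⁻²·s³·A²) · mol⁻² · m = kg⁻¹·m⁻¹·s⁴·A³·mol⁻².
The exponent of s is 4.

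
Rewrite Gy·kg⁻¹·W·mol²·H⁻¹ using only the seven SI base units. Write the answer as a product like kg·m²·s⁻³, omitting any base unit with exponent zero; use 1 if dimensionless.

kg⁻¹·m²·s⁻³·A²·mol²

Gy = m²·s⁻².
W = kg·m²·s⁻³.
H = kg·m²·s⁻²·A⁻².
So H⁻¹ = kg⁻¹·m⁻²·s²·A².
Combining: Gy·kg⁻¹·W·mol²·H⁻¹ = (m²·s⁻²) · kg⁻¹ · (kg·m²·s⁻³) · mol² · (kg⁻¹·m⁻²·s²·A²) = kg⁻¹·m²·s⁻³·A²·mol².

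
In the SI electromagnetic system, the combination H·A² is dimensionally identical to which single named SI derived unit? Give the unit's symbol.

H = kg·m²·s⁻²·A⁻².
Combining: H·A² = (kg·m²·s⁻²·A⁻²) · A² = kg·m²·s⁻².
kg·m²·s⁻² is the base-SI form of the joule.

J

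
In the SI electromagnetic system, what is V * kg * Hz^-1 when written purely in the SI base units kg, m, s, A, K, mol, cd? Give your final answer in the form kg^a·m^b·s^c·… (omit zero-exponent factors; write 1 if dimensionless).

kg²·m²·s⁻²·A⁻¹

V = W/A (potential = power per current),
    = kg·m²·s⁻³·A⁻¹.
Hz = 1/s = s⁻¹ (frequency is cycles per second).
So Hz⁻¹ = s.
Combining: V·kg·Hz⁻¹ = (kg·m²·s⁻³·A⁻¹) · kg · s = kg²·m²·s⁻²·A⁻¹.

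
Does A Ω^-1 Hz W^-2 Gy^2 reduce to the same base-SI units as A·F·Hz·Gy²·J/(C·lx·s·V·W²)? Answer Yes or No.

Left side:
  Ω = V/A (resistance = voltage per current),
      = kg·m²·s⁻³·A⁻².
  So Ω⁻¹ = kg⁻¹·m⁻²·s³·A².
  Hz = 1/s = s⁻¹ (frequency is cycles per second).
  W = J/s (power = energy per time),
      = kg·m²·s⁻³.
  So W⁻² = kg⁻²·m⁻⁴·s⁶.
  Gy = J/kg (absorbed dose = energy per mass),
      = m²·s⁻².
  So Gy² = m⁴·s⁻⁴.
  Combining: A·Ω⁻¹·Hz·W⁻²·Gy² = A · (kg⁻¹·m⁻²·s³·A²) · s⁻¹ · (kg⁻²·m⁻⁴·s⁶) · (m⁴·s⁻⁴) = kg⁻³·m⁻²·s⁴·A³.
Right side:
  C = A·s = s·A (charge = current × time).
  So C⁻¹ = s⁻¹·A⁻¹.
  lx = lm/m² (illuminance = luminous flux per area),
      = m⁻²·cd.
  So lx⁻¹ = m²·cd⁻¹.
  F = C/V (capacitance = charge per voltage),
      = A·s/(kg·m²·s⁻³·A⁻¹) (substituting C and V),
      = kg⁻¹·m⁻²·s⁴·A².
  Hz = 1/s = s⁻¹ (frequency is cycles per second).
  Gy = J/kg (absorbed dose = energy per mass),
      = m²·s⁻².
  So Gy² = m⁴·s⁻⁴.
  J = N·m (work = force × distance),
      = kg·m²·s⁻².
  V = W/A (potential = power per current),
      = kg·m²·s⁻³·A⁻¹.
  So V⁻¹ = kg⁻¹·m⁻²·s³·A.
  W = J/s (power = energy per time),
      = kg·m²·s⁻³.
  So W⁻² = kg⁻²·m⁻⁴·s⁶.
  Combining: C⁻¹·lx⁻¹·A·s⁻¹·F·Hz·Gy²·J·V⁻¹·W⁻² = (s⁻¹·A⁻¹) · (m²·cd⁻¹) · A · s⁻¹ · (kg⁻¹·m⁻²·s⁴·A²) · s⁻¹ · (m⁴·s⁻⁴) · (kg·m²·s⁻²) · (kg⁻¹·m⁻²·s³·A) · (kg⁻²·m⁻⁴·s⁶) = kg⁻³·s⁴·A³·cd⁻¹.
Left is kg⁻³·m⁻²·s⁴·A³; right is kg⁻³·s⁴·A³·cd⁻¹ — different.

No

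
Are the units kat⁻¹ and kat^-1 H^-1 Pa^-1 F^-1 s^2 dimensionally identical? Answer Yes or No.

Left side:
  kat = mol/s = s⁻¹·mol (catalytic activity).
  So kat⁻¹ = s·mol⁻¹.
Right side:
  kat = mol/s = s⁻¹·mol (catalytic activity).
  So kat⁻¹ = s·mol⁻¹.
  H = Wb/A (inductance = flux per current),
      = kg·m²·s⁻²·A⁻².
  So H⁻¹ = kg⁻¹·m⁻²·s²·A².
  Pa = N/m² (pressure = force per area),
      = kg·m⁻¹·s⁻².
  So Pa⁻¹ = kg⁻¹·m·s².
  F = C/V (capacitance = charge per voltage),
      = A·s/(kg·m²·s⁻³·A⁻¹) (substituting C and V),
      = kg⁻¹·m⁻²·s⁴·A².
  So F⁻¹ = kg·m²·s⁻⁴·A⁻².
  Combining: kat⁻¹·H⁻¹·Pa⁻¹·F⁻¹·s² = (s·mol⁻¹) · (kg⁻¹·m⁻²·s²·A²) · (kg⁻¹·m·s²) · (kg·m²·s⁻⁴·A⁻²) · s² = kg⁻¹·m·s³·mol⁻¹.
Left is s·mol⁻¹; right is kg⁻¹·m·s³·mol⁻¹ — different.

No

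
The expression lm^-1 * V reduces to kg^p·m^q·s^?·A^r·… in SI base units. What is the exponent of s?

-3

lm = cd·sr = cd (luminous flux; sr is dimensionless).
So lm⁻¹ = cd⁻¹.
V = W/A (potential = power per current),
    = kg·m²·s⁻³·A⁻¹.
Combining: lm⁻¹·V = cd⁻¹ · (kg·m²·s⁻³·A⁻¹) = kg·m²·s⁻³·A⁻¹·cd⁻¹.
The exponent of s is -3.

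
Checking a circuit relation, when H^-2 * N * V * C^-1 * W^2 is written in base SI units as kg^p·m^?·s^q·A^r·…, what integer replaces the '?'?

3

H = kg·m²·s⁻²·A⁻².
So H⁻² = kg⁻²·m⁻⁴·s⁴·A⁴.
N = kg·m·s⁻².
V = kg·m²·s⁻³·A⁻¹.
C = s·A.
So C⁻¹ = s⁻¹·A⁻¹.
W = kg·m²·s⁻³.
So W² = kg²·m⁴·s⁻⁶.
Combining: H⁻²·N·V·C⁻¹·W² = (kg⁻²·m⁻⁴·s⁴·A⁴) · (kg·m·s⁻²) · (kg·m²·s⁻³·A⁻¹) · (s⁻¹·A⁻¹) · (kg²·m⁴·s⁻⁶) = kg²·m³·s⁻⁸·A².
The exponent of m is 3.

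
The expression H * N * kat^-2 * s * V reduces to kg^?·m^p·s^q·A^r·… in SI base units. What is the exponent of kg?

3

H = Wb/A (inductance = flux per current),
    = kg·m²·s⁻²·A⁻².
N = kg·m/s² = kg·m·s⁻² (force = mass × acceleration).
kat = mol/s = s⁻¹·mol (catalytic activity).
So kat⁻² = s²·mol⁻².
V = W/A (potential = power per current),
    = kg·m²·s⁻³·A⁻¹.
Combining: H·N·kat⁻²·s·V = (kg·m²·s⁻²·A⁻²) · (kg·m·s⁻²) · (s²·mol⁻²) · s · (kg·m²·s⁻³·A⁻¹) = kg³·m⁵·s⁻⁴·A⁻³·mol⁻².
The exponent of kg is 3.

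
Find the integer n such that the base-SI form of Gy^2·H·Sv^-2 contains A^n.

Gy = m²·s⁻².
So Gy² = m⁴·s⁻⁴.
H = kg·m²·s⁻²·A⁻².
Sv = m²·s⁻².
So Sv⁻² = m⁻⁴·s⁴.
Combining: Gy²·H·Sv⁻² = (m⁴·s⁻⁴) · (kg·m²·s⁻²·A⁻²) · (m⁻⁴·s⁴) = kg·m²·s⁻²·A⁻².
The exponent of A is -2.

-2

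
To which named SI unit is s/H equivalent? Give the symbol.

S

H = kg·m²·s⁻²·A⁻².
So H⁻¹ = kg⁻¹·m⁻²·s²·A².
Combining: H⁻¹·s = (kg⁻¹·m⁻²·s²·A²) · s = kg⁻¹·m⁻²·s³·A².
kg⁻¹·m⁻²·s³·A² is the base-SI form of the siemens.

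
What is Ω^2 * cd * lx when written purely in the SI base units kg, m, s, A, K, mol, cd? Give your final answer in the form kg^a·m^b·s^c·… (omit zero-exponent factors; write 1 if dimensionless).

kg²·m²·s⁻⁶·A⁻⁴·cd²

Ω = kg·m²·s⁻³·A⁻².
So Ω² = kg²·m⁴·s⁻⁶·A⁻⁴.
lx = m⁻²·cd.
Combining: Ω²·cd·lx = (kg²·m⁴·s⁻⁶·A⁻⁴) · cd · (m⁻²·cd) = kg²·m²·s⁻⁶·A⁻⁴·cd².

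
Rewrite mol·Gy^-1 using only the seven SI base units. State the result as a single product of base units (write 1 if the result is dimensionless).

Gy = m²·s⁻².
So Gy⁻¹ = m⁻²·s².
Combining: mol·Gy⁻¹ = mol · (m⁻²·s²) = m⁻²·s²·mol.

m⁻²·s²·mol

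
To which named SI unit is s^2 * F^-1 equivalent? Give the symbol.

H

F = kg⁻¹·m⁻²·s⁴·A².
So F⁻¹ = kg·m²·s⁻⁴·A⁻².
Combining: s²·F⁻¹ = s² · (kg·m²·s⁻⁴·A⁻²) = kg·m²·s⁻²·A⁻².
kg·m²·s⁻²·A⁻² is the base-SI form of the henry.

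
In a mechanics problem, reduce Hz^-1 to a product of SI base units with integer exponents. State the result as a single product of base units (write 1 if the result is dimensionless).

Hz = 1/s = s⁻¹ (frequency is cycles per second).
So Hz⁻¹ = s.

s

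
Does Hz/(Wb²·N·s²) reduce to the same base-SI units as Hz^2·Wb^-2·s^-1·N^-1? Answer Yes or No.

Left side:
  Hz = 1/s = s⁻¹ (frequency is cycles per second).
  Wb = V·s (flux: a volt is a weber per second),
      = kg·m²·s⁻²·A⁻¹.
  So Wb⁻² = kg⁻²·m⁻⁴·s⁴·A².
  N = kg·m/s² = kg·m·s⁻² (force = mass × acceleration).
  So N⁻¹ = kg⁻¹·m⁻¹·s².
  Combining: Hz·Wb⁻²·N⁻¹·s⁻² = s⁻¹ · (kg⁻²·m⁻⁴·s⁴·A²) · (kg⁻¹·m⁻¹·s²) · s⁻² = kg⁻³·m⁻⁵·s³·A².
Right side:
  Hz = 1/s = s⁻¹ (frequency is cycles per second).
  So Hz² = s⁻².
  Wb = V·s (flux: a volt is a weber per second),
      = kg·m²·s⁻²·A⁻¹.
  So Wb⁻² = kg⁻²·m⁻⁴·s⁴·A².
  N = kg·m/s² = kg·m·s⁻² (force = mass × acceleration).
  So N⁻¹ = kg⁻¹·m⁻¹·s².
  Combining: Hz²·Wb⁻²·s⁻¹·N⁻¹ = s⁻² · (kg⁻²·m⁻⁴·s⁴·A²) · s⁻¹ · (kg⁻¹·m⁻¹·s²) = kg⁻³·m⁻⁵·s³·A².
Both reduce to kg⁻³·m⁻⁵·s³·A².

Yes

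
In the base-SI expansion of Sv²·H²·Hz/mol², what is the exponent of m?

8

Sv = J/kg (equivalent dose = energy per mass),
    = m²·s⁻².
So Sv² = m⁴·s⁻⁴.
H = Wb/A (inductance = flux per current),
    = kg·m²·s⁻²·A⁻².
So H² = kg²·m⁴·s⁻⁴·A⁻⁴.
Hz = 1/s = s⁻¹ (frequency is cycles per second).
Combining: Sv²·H²·Hz·mol⁻² = (m⁴·s⁻⁴) · (kg²·m⁴·s⁻⁴·A⁻⁴) · s⁻¹ · mol⁻² = kg²·m⁸·s⁻⁹·A⁻⁴·mol⁻².
The exponent of m is 8.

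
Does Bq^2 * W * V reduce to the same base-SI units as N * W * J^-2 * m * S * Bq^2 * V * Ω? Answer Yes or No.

No

Left side:
  Bq = s⁻¹.
  So Bq² = s⁻².
  W = kg·m²·s⁻³.
  V = kg·m²·s⁻³·A⁻¹.
  Combining: Bq²·W·V = s⁻² · (kg·m²·s⁻³) · (kg·m²·s⁻³·A⁻¹) = kg²·m⁴·s⁻⁸·A⁻¹.
Right side:
  N = kg·m/s² = kg·m·s⁻² (force = mass × acceleration).
  W = J/s (power = energy per time),
      = kg·m²·s⁻³.
  J = N·m (work = force × distance),
      = kg·m²·s⁻².
  So J⁻² = kg⁻²·m⁻⁴·s⁴.
  S = 1/Ω (conductance is reciprocal resistance),
      = kg⁻¹·m⁻²·s³·A².
  Bq = 1/s = s⁻¹ (activity is decays per second).
  So Bq² = s⁻².
  V = W/A (potential = power per current),
      = kg·m²·s⁻³·A⁻¹.
  Ω = V/A (resistance = voltage per current),
      = kg·m²·s⁻³·A⁻².
  Combining: N·W·J⁻²·m·S·Bq²·V·Ω = (kg·m·s⁻²) · (kg·m²·s⁻³) · (kg⁻²·m⁻⁴·s⁴) · m · (kg⁻¹·m⁻²·s³·A²) · s⁻² · (kg·m²·s⁻³·A⁻¹) · (kg·m²·s⁻³·A⁻²) = kg·m²·s⁻⁶·A⁻¹.
Left is kg²·m⁴·s⁻⁸·A⁻¹; right is kg·m²·s⁻⁶·A⁻¹ — different.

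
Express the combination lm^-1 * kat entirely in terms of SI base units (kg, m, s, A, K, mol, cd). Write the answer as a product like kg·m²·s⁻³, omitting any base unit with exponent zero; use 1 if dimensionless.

lm = cd·sr = cd (luminous flux; sr is dimensionless).
So lm⁻¹ = cd⁻¹.
kat = mol/s = s⁻¹·mol (catalytic activity).
Combining: lm⁻¹·kat = cd⁻¹ · (s⁻¹·mol) = s⁻¹·mol·cd⁻¹.

s⁻¹·mol·cd⁻¹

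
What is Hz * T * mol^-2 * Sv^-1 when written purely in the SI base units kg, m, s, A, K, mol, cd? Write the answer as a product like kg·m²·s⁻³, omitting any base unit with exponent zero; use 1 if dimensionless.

Hz = 1/s = s⁻¹ (frequency is cycles per second).
T = Wb/m² (flux density = flux per area),
    = kg·s⁻²·A⁻¹.
Sv = J/kg (equivalent dose = energy per mass),
    = m²·s⁻².
So Sv⁻¹ = m⁻²·s².
Combining: Hz·T·mol⁻²·Sv⁻¹ = s⁻¹ · (kg·s⁻²·A⁻¹) · mol⁻² · (m⁻²·s²) = kg·m⁻²·s⁻¹·A⁻¹·mol⁻².

kg·m⁻²·s⁻¹·A⁻¹·mol⁻²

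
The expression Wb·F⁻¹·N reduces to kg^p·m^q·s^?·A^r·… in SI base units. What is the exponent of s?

-8

Wb = kg·m²·s⁻²·A⁻¹.
F = kg⁻¹·m⁻²·s⁴·A².
So F⁻¹ = kg·m²·s⁻⁴·A⁻².
N = kg·m·s⁻².
Combining: Wb·F⁻¹·N = (kg·m²·s⁻²·A⁻¹) · (kg·m²·s⁻⁴·A⁻²) · (kg·m·s⁻²) = kg³·m⁵·s⁻⁸·A⁻³.
The exponent of s is -8.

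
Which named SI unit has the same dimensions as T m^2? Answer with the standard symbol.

T = Wb/m² (flux density = flux per area),
    = kg·s⁻²·A⁻¹.
Combining: T·m² = (kg·s⁻²·A⁻¹) · m² = kg·m²·s⁻²·A⁻¹.
kg·m²·s⁻²·A⁻¹ is the base-SI form of the weber.

Wb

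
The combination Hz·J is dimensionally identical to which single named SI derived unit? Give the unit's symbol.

Hz = s⁻¹.
J = kg·m²·s⁻².
Combining: Hz·J = s⁻¹ · (kg·m²·s⁻²) = kg·m²·s⁻³.
kg·m²·s⁻³ is the base-SI form of the watt.

W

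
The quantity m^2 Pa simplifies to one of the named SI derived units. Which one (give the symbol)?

Pa = kg·m⁻¹·s⁻².
Combining: m²·Pa = m² · (kg·m⁻¹·s⁻²) = kg·m·s⁻².
kg·m·s⁻² is the base-SI form of the newton.

N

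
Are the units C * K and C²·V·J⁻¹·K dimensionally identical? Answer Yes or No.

Left side:
  C = A·s = s·A (charge = current × time).
  Combining: C·K = (s·A) · K = s·A·K.
Right side:
  C = A·s = s·A (charge = current × time).
  So C² = s²·A².
  V = W/A (potential = power per current),
      = kg·m²·s⁻³·A⁻¹.
  J = N·m (work = force × distance),
      = kg·m²·s⁻².
  So J⁻¹ = kg⁻¹·m⁻²·s².
  Combining: C²·V·J⁻¹·K = (s²·A²) · (kg·m²·s⁻³·A⁻¹) · (kg⁻¹·m⁻²·s²) · K = s·A·K.
Both reduce to s·A·K.

Yes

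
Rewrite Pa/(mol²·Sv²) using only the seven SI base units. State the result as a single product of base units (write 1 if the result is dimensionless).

kg·m⁻⁵·s²·mol⁻²

Sv = m²·s⁻².
So Sv⁻² = m⁻⁴·s⁴.
Pa = kg·m⁻¹·s⁻².
Combining: mol⁻²·Sv⁻²·Pa = mol⁻² · (m⁻⁴·s⁴) · (kg·m⁻¹·s⁻²) = kg·m⁻⁵·s²·mol⁻².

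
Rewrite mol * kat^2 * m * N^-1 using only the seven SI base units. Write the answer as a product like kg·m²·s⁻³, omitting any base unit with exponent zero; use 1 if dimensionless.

kat = mol/s = s⁻¹·mol (catalytic activity).
So kat² = s⁻²·mol².
N = kg·m/s² = kg·m·s⁻² (force = mass × acceleration).
So N⁻¹ = kg⁻¹·m⁻¹·s².
Combining: mol·kat²·m·N⁻¹ = mol · (s⁻²·mol²) · m · (kg⁻¹·m⁻¹·s²) = kg⁻¹·mol³.

kg⁻¹·mol³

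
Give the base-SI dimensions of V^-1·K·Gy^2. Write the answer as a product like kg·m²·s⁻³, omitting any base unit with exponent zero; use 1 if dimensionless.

V = W/A (potential = power per current),
    = kg·m²·s⁻³·A⁻¹.
So V⁻¹ = kg⁻¹·m⁻²·s³·A.
Gy = J/kg (absorbed dose = energy per mass),
    = m²·s⁻².
So Gy² = m⁴·s⁻⁴.
Combining: V⁻¹·K·Gy² = (kg⁻¹·m⁻²·s³·A) · K · (m⁴·s⁻⁴) = kg⁻¹·m²·s⁻¹·A·K.

kg⁻¹·m²·s⁻¹·A·K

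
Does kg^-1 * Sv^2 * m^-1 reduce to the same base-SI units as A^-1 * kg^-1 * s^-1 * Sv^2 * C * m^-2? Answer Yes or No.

Left side:
  Sv = J/kg (equivalent dose = energy per mass),
      = m²·s⁻².
  So Sv² = m⁴·s⁻⁴.
  Combining: kg⁻¹·Sv²·m⁻¹ = kg⁻¹ · (m⁴·s⁻⁴) · m⁻¹ = kg⁻¹·m³·s⁻⁴.
Right side:
  Sv = J/kg (equivalent dose = energy per mass),
      = m²·s⁻².
  So Sv² = m⁴·s⁻⁴.
  C = A·s = s·A (charge = current × time).
  Combining: A⁻¹·kg⁻¹·s⁻¹·Sv²·C·m⁻² = A⁻¹ · kg⁻¹ · s⁻¹ · (m⁴·s⁻⁴) · (s·A) · m⁻² = kg⁻¹·m²·s⁻⁴.
Left is kg⁻¹·m³·s⁻⁴; right is kg⁻¹·m²·s⁻⁴ — different.

No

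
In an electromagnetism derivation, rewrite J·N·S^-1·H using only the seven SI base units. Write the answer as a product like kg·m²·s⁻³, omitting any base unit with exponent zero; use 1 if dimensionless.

kg⁴·m⁷·s⁻⁹·A⁻⁴

J = kg·m²·s⁻².
N = kg·m·s⁻².
S = kg⁻¹·m⁻²·s³·A².
So S⁻¹ = kg·m²·s⁻³·A⁻².
H = kg·m²·s⁻²·A⁻².
Combining: J·N·S⁻¹·H = (kg·m²·s⁻²) · (kg·m·s⁻²) · (kg·m²·s⁻³·A⁻²) · (kg·m²·s⁻²·A⁻²) = kg⁴·m⁷·s⁻⁹·A⁻⁴.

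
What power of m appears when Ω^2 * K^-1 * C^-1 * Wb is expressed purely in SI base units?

6

Ω = kg·m²·s⁻³·A⁻².
So Ω² = kg²·m⁴·s⁻⁶·A⁻⁴.
C = s·A.
So C⁻¹ = s⁻¹·A⁻¹.
Wb = kg·m²·s⁻²·A⁻¹.
Combining: Ω²·K⁻¹·C⁻¹·Wb = (kg²·m⁴·s⁻⁶·A⁻⁴) · K⁻¹ · (s⁻¹·A⁻¹) · (kg·m²·s⁻²·A⁻¹) = kg³·m⁶·s⁻⁹·A⁻⁶·K⁻¹.
The exponent of m is 6.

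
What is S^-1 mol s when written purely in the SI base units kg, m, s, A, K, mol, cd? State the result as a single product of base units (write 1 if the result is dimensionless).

S = kg⁻¹·m⁻²·s³·A².
So S⁻¹ = kg·m²·s⁻³·A⁻².
Combining: S⁻¹·mol·s = (kg·m²·s⁻³·A⁻²) · mol · s = kg·m²·s⁻²·A⁻²·mol.

kg·m²·s⁻²·A⁻²·mol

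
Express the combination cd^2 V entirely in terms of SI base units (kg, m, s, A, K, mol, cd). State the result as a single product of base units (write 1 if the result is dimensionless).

kg·m²·s⁻³·A⁻¹·cd²

V = kg·m²·s⁻³·A⁻¹.
Combining: cd²·V = cd² · (kg·m²·s⁻³·A⁻¹) = kg·m²·s⁻³·A⁻¹·cd².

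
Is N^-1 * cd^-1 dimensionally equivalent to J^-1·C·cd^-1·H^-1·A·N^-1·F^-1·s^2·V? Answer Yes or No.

No

Left side:
  N = kg·m/s² = kg·m·s⁻² (force = mass × acceleration).
  So N⁻¹ = kg⁻¹·m⁻¹·s².
  Combining: N⁻¹·cd⁻¹ = (kg⁻¹·m⁻¹·s²) · cd⁻¹ = kg⁻¹·m⁻¹·s²·cd⁻¹.
Right side:
  J = N·m (work = force × distance),
      = kg·m²·s⁻².
  So J⁻¹ = kg⁻¹·m⁻²·s².
  C = A·s = s·A (charge = current × time).
  H = Wb/A (inductance = flux per current),
      = kg·m²·s⁻²·A⁻².
  So H⁻¹ = kg⁻¹·m⁻²·s²·A².
  N = kg·m/s² = kg·m·s⁻² (force = mass × acceleration).
  So N⁻¹ = kg⁻¹·m⁻¹·s².
  F = C/V (capacitance = charge per voltage),
      = A·s/(kg·m²·s⁻³·A⁻¹) (substituting C and V),
      = kg⁻¹·m⁻²·s⁴·A².
  So F⁻¹ = kg·m²·s⁻⁴·A⁻².
  V = W/A (potential = power per current),
      = kg·m²·s⁻³·A⁻¹.
  Combining: J⁻¹·C·cd⁻¹·H⁻¹·A·N⁻¹·F⁻¹·s²·V = (kg⁻¹·m⁻²·s²) · (s·A) · cd⁻¹ · (kg⁻¹·m⁻²·s²·A²) · A · (kg⁻¹·m⁻¹·s²) · (kg·m²·s⁻⁴·A⁻²) · s² · (kg·m²·s⁻³·A⁻¹) = kg⁻¹·m⁻¹·s²·A·cd⁻¹.
Left is kg⁻¹·m⁻¹·s²·cd⁻¹; right is kg⁻¹·m⁻¹·s²·A·cd⁻¹ — different.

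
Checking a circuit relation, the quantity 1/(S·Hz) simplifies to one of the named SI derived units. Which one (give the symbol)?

S = 1/Ω (conductance is reciprocal resistance),
    = kg⁻¹·m⁻²·s³·A².
So S⁻¹ = kg·m²·s⁻³·A⁻².
Hz = 1/s = s⁻¹ (frequency is cycles per second).
So Hz⁻¹ = s.
Combining: S⁻¹·Hz⁻¹ = (kg·m²·s⁻³·A⁻²) · s = kg·m²·s⁻²·A⁻².
kg·m²·s⁻²·A⁻² is the base-SI form of the henry.

H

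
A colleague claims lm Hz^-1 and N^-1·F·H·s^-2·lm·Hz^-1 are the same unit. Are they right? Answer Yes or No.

No

Left side:
  lm = cd·sr = cd (luminous flux; sr is dimensionless).
  Hz = 1/s = s⁻¹ (frequency is cycles per second).
  So Hz⁻¹ = s.
  Combining: lm·Hz⁻¹ = cd · s = s·cd.
Right side:
  N = kg·m/s² = kg·m·s⁻² (force = mass × acceleration).
  So N⁻¹ = kg⁻¹·m⁻¹·s².
  F = C/V (capacitance = charge per voltage),
      = A·s/(kg·m²·s⁻³·A⁻¹) (substituting C and V),
      = kg⁻¹·m⁻²·s⁴·A².
  H = Wb/A (inductance = flux per current),
      = kg·m²·s⁻²·A⁻².
  lm = cd·sr = cd (luminous flux; sr is dimensionless).
  Hz = 1/s = s⁻¹ (frequency is cycles per second).
  So Hz⁻¹ = s.
  Combining: N⁻¹·F·H·s⁻²·lm·Hz⁻¹ = (kg⁻¹·m⁻¹·s²) · (kg⁻¹·m⁻²·s⁴·A²) · (kg·m²·s⁻²·A⁻²) · s⁻² · cd · s = kg⁻¹·m⁻¹·s³·cd.
Left is s·cd; right is kg⁻¹·m⁻¹·s³·cd — different.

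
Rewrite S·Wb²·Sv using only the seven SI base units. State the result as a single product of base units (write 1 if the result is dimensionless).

S = 1/Ω (conductance is reciprocal resistance),
    = kg⁻¹·m⁻²·s³·A².
Wb = V·s (flux: a volt is a weber per second),
    = kg·m²·s⁻²·A⁻¹.
So Wb² = kg²·m⁴·s⁻⁴·A⁻².
Sv = J/kg (equivalent dose = energy per mass),
    = m²·s⁻².
Combining: S·Wb²·Sv = (kg⁻¹·m⁻²·s³·A²) · (kg²·m⁴·s⁻⁴·A⁻²) · (m²·s⁻²) = kg·m⁴·s⁻³.

kg·m⁴·s⁻³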